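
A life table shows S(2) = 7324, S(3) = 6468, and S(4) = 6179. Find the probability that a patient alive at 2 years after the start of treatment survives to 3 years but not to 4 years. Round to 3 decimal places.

0.039

This is the probability of reaching 3 but not 4, conditional on being alive at 2: (S(3) − S(4)) / S(2).
= (6468 − 6179) / 7324 = 289 / 7324 = 0.039459.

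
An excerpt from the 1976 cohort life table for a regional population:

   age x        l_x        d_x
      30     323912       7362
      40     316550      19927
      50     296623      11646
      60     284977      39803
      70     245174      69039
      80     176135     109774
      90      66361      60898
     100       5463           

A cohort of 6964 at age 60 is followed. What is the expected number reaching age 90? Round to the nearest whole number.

The relevant probability is 66361/284977 = 0.232864.
Expected number = 6964 × 0.232864 = 1622.

1622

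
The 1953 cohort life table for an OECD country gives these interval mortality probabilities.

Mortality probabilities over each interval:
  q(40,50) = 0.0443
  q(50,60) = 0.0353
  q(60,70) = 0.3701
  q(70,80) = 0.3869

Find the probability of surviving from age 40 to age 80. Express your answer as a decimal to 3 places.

0.356

P(survive 40→80) = (1 − 0.0443) × (1 − 0.0353) × (1 − 0.3701) × (1 − 0.3869).
= 0.9557 × 0.9647 × 0.6299 × 0.6131 = 0.356055.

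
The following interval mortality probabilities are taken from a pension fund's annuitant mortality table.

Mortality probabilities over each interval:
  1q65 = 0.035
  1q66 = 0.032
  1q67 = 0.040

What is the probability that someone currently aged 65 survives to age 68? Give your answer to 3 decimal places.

The overall survival probability is (1 − 0.035) × (1 − 0.032) × (1 − 0.040).
= 0.965 × 0.968 × 0.960 = 0.896755.

0.897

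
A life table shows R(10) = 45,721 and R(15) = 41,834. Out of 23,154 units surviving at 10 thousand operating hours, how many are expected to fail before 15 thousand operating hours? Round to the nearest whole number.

1968

The relevant probability is 1 − 41,834/45,721 = 0.085016.
Expected number = 23,154 × 0.085016 = 1968.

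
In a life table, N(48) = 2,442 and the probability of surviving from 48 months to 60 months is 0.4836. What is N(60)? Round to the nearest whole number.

1181

N(60) = N(48) × p = 2,442 × 0.4836 = 1181.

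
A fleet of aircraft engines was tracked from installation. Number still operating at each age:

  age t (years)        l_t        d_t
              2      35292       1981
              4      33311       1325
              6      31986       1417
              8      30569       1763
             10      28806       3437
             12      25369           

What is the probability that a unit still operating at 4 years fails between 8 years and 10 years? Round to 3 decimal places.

This is the probability of reaching 8 but not 10, conditional on being operational at 4: (l_8 − l_10) / l_4.
= (30569 − 28806) / 33311 = 1763 / 33311 = 0.052925.

0.053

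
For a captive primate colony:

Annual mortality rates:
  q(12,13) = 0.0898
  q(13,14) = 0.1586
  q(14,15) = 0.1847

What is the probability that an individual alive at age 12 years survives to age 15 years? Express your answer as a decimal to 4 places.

0.6244

P(survive 12→15) = (1 − 0.0898) × (1 − 0.1586) × (1 − 0.1847).
= 0.9102 × 0.8414 × 0.8153 = 0.624391.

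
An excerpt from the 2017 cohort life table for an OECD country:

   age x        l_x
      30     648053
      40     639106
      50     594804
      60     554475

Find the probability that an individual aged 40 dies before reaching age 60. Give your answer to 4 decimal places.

P(die before 60 | alive at 40) = 1 − l_60/l_40 = 1 − 554475/639106 = (84631)/639106 = 0.132421.

0.1324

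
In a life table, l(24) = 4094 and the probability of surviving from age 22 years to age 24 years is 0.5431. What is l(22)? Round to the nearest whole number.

l(22) = l(24) / p = 4094 / 0.5431 = 7538.

7538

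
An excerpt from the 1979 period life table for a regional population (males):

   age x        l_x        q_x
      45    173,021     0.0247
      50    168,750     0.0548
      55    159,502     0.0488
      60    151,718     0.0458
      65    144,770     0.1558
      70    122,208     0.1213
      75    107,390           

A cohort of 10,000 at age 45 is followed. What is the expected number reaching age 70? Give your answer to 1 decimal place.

The relevant probability is 122,208/173,021 = 0.706319.
Expected number = 10,000 × 0.706319 = 7063.2.

7063.2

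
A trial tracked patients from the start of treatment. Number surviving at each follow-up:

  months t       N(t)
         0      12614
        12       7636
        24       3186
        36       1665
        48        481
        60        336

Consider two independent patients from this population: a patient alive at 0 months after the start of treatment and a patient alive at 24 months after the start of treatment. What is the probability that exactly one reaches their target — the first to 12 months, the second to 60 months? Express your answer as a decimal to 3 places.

0.583

p₁ = N(12)/N(0) = 7636/12614 = 0.605359; p₂ = N(60)/N(24) = 336/3186 = 0.105461.
P(exactly one) = p₁(1−p₂) + (1−p₁)p₂ = 0.541517 + 0.041619 = 0.583136.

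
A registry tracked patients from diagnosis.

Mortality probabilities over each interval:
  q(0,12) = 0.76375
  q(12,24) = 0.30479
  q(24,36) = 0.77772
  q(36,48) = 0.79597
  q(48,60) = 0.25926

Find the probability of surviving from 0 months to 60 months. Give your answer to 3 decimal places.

The overall survival probability is (1 − 0.76375) × (1 − 0.30479) × (1 − 0.77772) × (1 − 0.79597) × (1 − 0.25926).
= 0.23625 × 0.69521 × 0.22228 × 0.20403 × 0.74074 = 0.005518.

0.006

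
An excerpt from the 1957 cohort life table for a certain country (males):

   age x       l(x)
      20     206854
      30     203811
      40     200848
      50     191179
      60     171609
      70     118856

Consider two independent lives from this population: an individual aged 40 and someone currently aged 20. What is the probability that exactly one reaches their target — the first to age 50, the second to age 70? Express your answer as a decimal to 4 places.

0.4326

p₁ = l(50)/l(40) = 191179/200848 = 0.951859; p₂ = l(70)/l(20) = 118856/206854 = 0.574589.
P(exactly one) = p₁(1−p₂) + (1−p₁)p₂ = 0.404931 + 0.027661 = 0.432593.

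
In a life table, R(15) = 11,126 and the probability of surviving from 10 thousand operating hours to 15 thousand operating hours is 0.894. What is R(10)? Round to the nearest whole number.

R(10) = R(15) / p = 11,126 / 0.894 = 12445.

12445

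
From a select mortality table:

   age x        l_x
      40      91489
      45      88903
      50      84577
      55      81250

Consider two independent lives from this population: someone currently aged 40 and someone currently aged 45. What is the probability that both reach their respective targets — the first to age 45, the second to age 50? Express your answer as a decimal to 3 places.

p₁ = l_45/l_40 = 88903/91489 = 0.971734; p₂ = l_50/l_45 = 84577/88903 = 0.951340.
P(both) = p₁ × p₂ = 0.971734 × 0.951340 = 0.924449.

0.924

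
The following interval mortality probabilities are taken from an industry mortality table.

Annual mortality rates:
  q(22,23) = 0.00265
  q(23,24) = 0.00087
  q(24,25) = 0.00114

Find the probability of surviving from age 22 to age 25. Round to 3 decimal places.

Chaining the interval survival probabilities: (1 − 0.00265) × (1 − 0.00087) × (1 − 0.00114).
= 0.99735 × 0.99913 × 0.99886 = 0.995346.

0.995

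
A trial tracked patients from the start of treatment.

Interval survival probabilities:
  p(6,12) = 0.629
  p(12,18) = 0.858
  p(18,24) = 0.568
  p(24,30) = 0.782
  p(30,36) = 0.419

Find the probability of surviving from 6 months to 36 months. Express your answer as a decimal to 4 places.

P(survive 6→36) = 0.629 × 0.858 × 0.568 × 0.782 × 0.419.
= 0.100440.

0.1004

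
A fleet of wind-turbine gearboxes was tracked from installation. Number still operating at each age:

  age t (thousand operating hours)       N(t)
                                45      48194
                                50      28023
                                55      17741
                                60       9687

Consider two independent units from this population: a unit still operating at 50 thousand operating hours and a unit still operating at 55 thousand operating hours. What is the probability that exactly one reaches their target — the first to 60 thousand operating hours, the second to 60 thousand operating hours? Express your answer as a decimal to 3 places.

p₁ = N(60)/N(50) = 9687/28023 = 0.345680; p₂ = N(60)/N(55) = 9687/17741 = 0.546023.
P(exactly one) = p₁(1−p₂) + (1−p₁)p₂ = 0.156931 + 0.357274 = 0.514205.

0.514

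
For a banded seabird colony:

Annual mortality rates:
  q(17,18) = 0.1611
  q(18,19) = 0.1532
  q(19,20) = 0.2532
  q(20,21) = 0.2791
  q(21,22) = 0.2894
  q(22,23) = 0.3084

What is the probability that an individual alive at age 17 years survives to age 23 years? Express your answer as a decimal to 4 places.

0.1880

P(survive 17→23) = (1 − 0.1611) × (1 − 0.1532) × (1 − 0.2532) × (1 − 0.2791) × (1 − 0.2894) × (1 − 0.3084).
= 0.8389 × 0.8468 × 0.7468 × 0.7209 × 0.7106 × 0.6916 = 0.187954.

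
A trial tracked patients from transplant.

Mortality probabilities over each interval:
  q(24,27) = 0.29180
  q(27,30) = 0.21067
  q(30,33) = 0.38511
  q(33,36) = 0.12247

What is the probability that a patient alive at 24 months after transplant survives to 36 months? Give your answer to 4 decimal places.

Chaining the interval survival probabilities: (1 − 0.29180) × (1 − 0.21067) × (1 − 0.38511) × (1 − 0.12247).
= 0.70820 × 0.78933 × 0.61489 × 0.87753 = 0.301630.

0.3016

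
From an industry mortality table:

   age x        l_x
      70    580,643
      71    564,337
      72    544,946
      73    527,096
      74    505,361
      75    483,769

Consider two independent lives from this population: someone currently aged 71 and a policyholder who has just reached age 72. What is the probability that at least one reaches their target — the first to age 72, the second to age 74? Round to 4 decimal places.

0.9975

p₁ = l_72/l_71 = 544,946/564,337 = 0.965639; p₂ = l_74/l_72 = 505,361/544,946 = 0.927360.
P(at least one) = 1 − (1−p₁)(1−p₂) = 1 − 0.034361 × 0.072640 = 0.997504.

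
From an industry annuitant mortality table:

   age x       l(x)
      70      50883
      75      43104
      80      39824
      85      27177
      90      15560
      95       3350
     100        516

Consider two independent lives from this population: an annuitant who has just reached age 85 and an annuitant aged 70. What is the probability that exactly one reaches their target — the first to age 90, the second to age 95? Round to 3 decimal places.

p₁ = l(90)/l(85) = 15560/27177 = 0.572543; p₂ = l(95)/l(70) = 3350/50883 = 0.065837.
P(exactly one) = p₁(1−p₂) + (1−p₁)p₂ = 0.534848 + 0.028142 = 0.562991.

0.563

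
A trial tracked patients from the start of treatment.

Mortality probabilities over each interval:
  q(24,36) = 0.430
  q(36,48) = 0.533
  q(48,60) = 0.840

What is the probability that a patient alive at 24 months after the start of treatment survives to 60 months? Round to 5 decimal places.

0.04259

Survival from 24 to 60 is the product of surviving each interval: (1 − 0.430) × (1 − 0.533) × (1 − 0.840).
= 0.570 × 0.467 × 0.160 = 0.042590.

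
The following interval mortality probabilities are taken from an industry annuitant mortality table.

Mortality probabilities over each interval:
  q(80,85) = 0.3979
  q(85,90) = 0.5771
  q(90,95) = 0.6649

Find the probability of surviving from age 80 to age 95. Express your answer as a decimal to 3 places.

Survival from 80 to 95 is the product of surviving each interval: (1 − 0.3979) × (1 − 0.5771) × (1 − 0.6649).
= 0.6021 × 0.4229 × 0.3351 = 0.085326.

0.085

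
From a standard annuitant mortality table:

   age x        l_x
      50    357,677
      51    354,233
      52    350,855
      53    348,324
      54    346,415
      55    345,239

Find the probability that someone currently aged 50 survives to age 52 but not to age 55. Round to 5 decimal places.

0.01570

This is the probability of reaching 52 but not 55, conditional on being alive at 50: (l_52 − l_55) / l_50.
= (350,855 − 345,239) / 357,677 = 5,616 / 357,677 = 0.015701.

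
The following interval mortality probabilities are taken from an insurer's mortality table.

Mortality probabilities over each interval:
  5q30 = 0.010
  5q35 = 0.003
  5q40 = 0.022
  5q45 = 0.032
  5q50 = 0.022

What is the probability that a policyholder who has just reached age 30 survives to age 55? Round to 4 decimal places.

Chaining the interval survival probabilities: (1 − 0.010) × (1 − 0.003) × (1 − 0.022) × (1 − 0.032) × (1 − 0.022).
= 0.990 × 0.997 × 0.978 × 0.968 × 0.978 = 0.913868.

0.9139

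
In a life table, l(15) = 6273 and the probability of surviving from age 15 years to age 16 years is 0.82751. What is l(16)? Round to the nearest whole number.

5191

l(16) = l(15) × p = 6273 × 0.82751 = 5191.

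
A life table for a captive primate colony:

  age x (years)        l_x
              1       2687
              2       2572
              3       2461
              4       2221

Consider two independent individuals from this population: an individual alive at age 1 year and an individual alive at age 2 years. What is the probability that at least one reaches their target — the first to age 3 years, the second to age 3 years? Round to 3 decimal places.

p₁ = l_3/l_1 = 2461/2687 = 0.915891; p₂ = l_3/l_2 = 2461/2572 = 0.956843.
P(at least one) = 1 − (1−p₁)(1−p₂) = 1 − 0.084109 × 0.043157 = 0.996370.

0.996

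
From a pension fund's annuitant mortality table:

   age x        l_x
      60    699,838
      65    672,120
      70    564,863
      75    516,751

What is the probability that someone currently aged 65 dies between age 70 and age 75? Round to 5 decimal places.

0.07158

We want 5|5q65 = (l_70 − l_75)/l_65.
This is the probability of reaching 70 but not 75, conditional on being alive at 65: (l_70 − l_75) / l_65.
= (564,863 − 516,751) / 672,120 = 48,112 / 672,120 = 0.071582.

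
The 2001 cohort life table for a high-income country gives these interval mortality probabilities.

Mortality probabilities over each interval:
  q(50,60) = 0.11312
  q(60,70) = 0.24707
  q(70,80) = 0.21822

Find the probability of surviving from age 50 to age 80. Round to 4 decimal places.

The overall survival probability is (1 − 0.11312) × (1 − 0.24707) × (1 − 0.21822).
= 0.88688 × 0.75293 × 0.78178 = 0.522040.

0.5220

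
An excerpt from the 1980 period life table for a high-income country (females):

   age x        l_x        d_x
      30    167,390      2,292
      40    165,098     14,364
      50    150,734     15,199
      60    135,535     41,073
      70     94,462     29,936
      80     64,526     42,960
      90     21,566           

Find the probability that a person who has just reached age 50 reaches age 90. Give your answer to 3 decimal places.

The conditional survival probability is l_90/l_50 = 21,566/150,734 = 0.143073.

0.143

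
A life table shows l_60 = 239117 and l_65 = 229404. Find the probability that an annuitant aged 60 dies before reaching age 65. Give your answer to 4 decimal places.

P(die before 65 | alive at 60) = 1 − l_65/l_60 = 1 − 229404/239117 = (9713)/239117 = 0.040620.

0.0406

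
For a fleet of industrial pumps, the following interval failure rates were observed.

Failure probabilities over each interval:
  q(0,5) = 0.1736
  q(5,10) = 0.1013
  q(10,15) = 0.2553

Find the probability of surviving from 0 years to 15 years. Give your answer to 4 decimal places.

The overall survival probability is (1 − 0.1736) × (1 − 0.1013) × (1 − 0.2553).
= 0.8264 × 0.8987 × 0.7447 = 0.553078.

0.5531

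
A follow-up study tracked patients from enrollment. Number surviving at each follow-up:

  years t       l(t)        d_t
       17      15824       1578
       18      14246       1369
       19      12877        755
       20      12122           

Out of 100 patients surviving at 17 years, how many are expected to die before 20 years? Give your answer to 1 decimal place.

The relevant probability is 1 − 12122/15824 = 0.233948.
Expected number = 100 × 0.233948 = 23.4.

23.4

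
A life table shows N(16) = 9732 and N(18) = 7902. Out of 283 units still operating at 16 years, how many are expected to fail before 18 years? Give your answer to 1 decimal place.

53.2

The relevant probability is 1 − 7902/9732 = 0.188039.
Expected number = 283 × 0.188039 = 53.2.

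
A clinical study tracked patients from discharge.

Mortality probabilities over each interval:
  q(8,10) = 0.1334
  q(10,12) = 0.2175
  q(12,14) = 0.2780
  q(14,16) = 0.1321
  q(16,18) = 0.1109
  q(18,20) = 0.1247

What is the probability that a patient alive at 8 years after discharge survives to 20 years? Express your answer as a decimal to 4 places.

0.3307

Survival from 8 to 20 is the product of surviving each interval: (1 − 0.1334) × (1 − 0.2175) × (1 − 0.2780) × (1 − 0.1321) × (1 − 0.1109) × (1 − 0.1247).
= 0.8666 × 0.7825 × 0.7220 × 0.8679 × 0.8891 × 0.8753 = 0.330687.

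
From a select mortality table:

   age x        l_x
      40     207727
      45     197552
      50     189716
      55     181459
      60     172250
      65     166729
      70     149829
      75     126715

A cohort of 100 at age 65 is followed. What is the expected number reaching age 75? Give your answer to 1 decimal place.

The relevant probability is 126715/166729 = 0.760006.
Expected number = 100 × 0.760006 = 76.0.

76.0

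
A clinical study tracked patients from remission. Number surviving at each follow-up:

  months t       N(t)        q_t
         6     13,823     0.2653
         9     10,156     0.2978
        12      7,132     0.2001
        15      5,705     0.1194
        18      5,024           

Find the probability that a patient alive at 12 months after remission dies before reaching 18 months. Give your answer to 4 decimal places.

0.2956

P(die before 18 | alive at 12) = 1 − N(18)/N(12) = 1 − 5,024/7,132 = (2,108)/7,132 = 0.295569.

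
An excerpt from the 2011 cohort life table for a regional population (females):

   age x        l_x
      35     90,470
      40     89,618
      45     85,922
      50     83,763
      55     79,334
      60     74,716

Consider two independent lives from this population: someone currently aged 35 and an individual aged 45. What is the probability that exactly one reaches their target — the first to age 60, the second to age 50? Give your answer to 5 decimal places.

0.19051

p₁ = l_60/l_35 = 74,716/90,470 = 0.825865; p₂ = l_50/l_45 = 83,763/85,922 = 0.974873.
P(exactly one) = p₁(1−p₂) + (1−p₁)p₂ = 0.020752 + 0.169760 = 0.190511.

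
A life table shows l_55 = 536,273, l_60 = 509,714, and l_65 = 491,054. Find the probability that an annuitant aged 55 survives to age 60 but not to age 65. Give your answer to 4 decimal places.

0.0348

This is the probability of reaching 60 but not 65, conditional on being alive at 55: (l_60 − l_65) / l_55.
= (509,714 − 491,054) / 536,273 = 18,660 / 536,273 = 0.034796.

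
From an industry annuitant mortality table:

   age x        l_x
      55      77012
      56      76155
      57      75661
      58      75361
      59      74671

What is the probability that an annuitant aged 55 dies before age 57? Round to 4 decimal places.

P(die before 57 | alive at 55) = 1 − l_57/l_55 = 1 − 75661/77012 = (1351)/77012 = 0.017543.

0.0175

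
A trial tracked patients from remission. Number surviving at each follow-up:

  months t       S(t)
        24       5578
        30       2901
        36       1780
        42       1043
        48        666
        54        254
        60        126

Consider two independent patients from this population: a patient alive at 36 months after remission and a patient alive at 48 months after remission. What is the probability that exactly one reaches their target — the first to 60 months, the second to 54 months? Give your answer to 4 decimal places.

0.3982

p₁ = S(60)/S(36) = 126/1780 = 0.070787; p₂ = S(54)/S(48) = 254/666 = 0.381381.
P(exactly one) = p₁(1−p₂) + (1−p₁)p₂ = 0.043790 + 0.354384 = 0.398174.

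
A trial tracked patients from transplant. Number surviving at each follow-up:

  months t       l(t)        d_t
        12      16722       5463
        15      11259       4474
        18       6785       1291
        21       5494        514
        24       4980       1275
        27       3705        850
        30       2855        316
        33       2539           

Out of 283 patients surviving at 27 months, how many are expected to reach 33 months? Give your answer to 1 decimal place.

The relevant probability is 2539/3705 = 0.685290.
Expected number = 283 × 0.685290 = 193.9.

193.9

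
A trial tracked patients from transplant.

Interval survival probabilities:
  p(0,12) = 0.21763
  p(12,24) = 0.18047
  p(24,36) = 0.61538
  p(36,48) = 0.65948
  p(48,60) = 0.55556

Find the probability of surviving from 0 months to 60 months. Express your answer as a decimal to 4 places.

0.0089

The overall survival probability is 0.21763 × 0.18047 × 0.61538 × 0.65948 × 0.55556.
= 0.008855.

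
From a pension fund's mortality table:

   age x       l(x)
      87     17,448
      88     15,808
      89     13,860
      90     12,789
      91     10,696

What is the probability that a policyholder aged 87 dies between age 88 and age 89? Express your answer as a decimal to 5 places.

0.11165

This is the probability of reaching 88 but not 89, conditional on being alive at 87: (l(88) − l(89)) / l(87).
= (15,808 − 13,860) / 17,448 = 1,948 / 17,448 = 0.111646.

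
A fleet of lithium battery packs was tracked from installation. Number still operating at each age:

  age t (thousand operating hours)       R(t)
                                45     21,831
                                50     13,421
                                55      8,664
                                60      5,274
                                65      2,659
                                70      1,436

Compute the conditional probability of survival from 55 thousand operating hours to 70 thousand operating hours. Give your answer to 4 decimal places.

0.1657

The conditional survival probability is R(70)/R(55) = 1,436/8,664 = 0.165743.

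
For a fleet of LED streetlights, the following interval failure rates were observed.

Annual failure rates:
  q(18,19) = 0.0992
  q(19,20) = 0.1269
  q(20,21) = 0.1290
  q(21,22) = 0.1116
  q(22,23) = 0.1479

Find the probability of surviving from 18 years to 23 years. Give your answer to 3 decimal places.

Chaining the interval survival probabilities: (1 − 0.0992) × (1 − 0.1269) × (1 − 0.1290) × (1 − 0.1116) × (1 − 0.1479).
= 0.9008 × 0.8731 × 0.8710 × 0.8884 × 0.8521 = 0.518573.

0.519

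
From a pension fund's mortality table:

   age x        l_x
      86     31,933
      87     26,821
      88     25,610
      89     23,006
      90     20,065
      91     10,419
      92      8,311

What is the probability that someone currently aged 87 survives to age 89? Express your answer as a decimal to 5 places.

We want 2p87 = l_89/l_87.
The conditional survival probability is l_89/l_87 = 23,006/26,821 = 0.857761.

0.85776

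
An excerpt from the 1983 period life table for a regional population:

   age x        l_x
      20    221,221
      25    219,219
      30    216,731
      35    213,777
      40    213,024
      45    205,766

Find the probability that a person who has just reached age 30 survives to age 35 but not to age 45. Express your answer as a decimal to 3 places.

0.037

We want 5|10q30 = (l_35 − l_45)/l_30.
This is the probability of reaching 35 but not 45, conditional on being alive at 30: (l_35 − l_45) / l_30.
= (213,777 − 205,766) / 216,731 = 8,011 / 216,731 = 0.036963.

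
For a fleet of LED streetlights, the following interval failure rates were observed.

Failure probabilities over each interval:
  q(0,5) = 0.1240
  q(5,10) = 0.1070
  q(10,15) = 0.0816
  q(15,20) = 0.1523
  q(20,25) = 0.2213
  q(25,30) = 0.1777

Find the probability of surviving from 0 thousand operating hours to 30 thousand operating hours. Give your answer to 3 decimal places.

0.390

The overall survival probability is (1 − 0.1240) × (1 − 0.1070) × (1 − 0.0816) × (1 − 0.1523) × (1 − 0.2213) × (1 − 0.1777).
= 0.8760 × 0.8930 × 0.9184 × 0.8477 × 0.7787 × 0.8223 = 0.389969.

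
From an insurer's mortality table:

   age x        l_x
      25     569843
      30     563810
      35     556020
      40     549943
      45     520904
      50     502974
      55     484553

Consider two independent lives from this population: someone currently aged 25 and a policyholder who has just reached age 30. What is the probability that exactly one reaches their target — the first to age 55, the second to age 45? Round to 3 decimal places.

p₁ = l_55/l_25 = 484553/569843 = 0.850327; p₂ = l_45/l_30 = 520904/563810 = 0.923900.
P(exactly one) = p₁(1−p₂) + (1−p₁)p₂ = 0.064710 + 0.138283 = 0.202993.

0.203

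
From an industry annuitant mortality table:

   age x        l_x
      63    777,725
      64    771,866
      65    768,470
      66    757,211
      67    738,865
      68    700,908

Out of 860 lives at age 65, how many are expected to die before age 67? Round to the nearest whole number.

33

The relevant probability is 1 − 738,865/768,470 = 0.038525.
Expected number = 860 × 0.038525 = 33.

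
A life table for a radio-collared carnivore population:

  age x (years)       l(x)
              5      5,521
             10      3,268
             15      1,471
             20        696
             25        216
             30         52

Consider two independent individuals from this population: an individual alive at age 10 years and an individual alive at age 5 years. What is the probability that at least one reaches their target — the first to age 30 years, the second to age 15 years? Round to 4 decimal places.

p₁ = l(30)/l(10) = 52/3,268 = 0.015912; p₂ = l(15)/l(5) = 1,471/5,521 = 0.266437.
P(at least one) = 1 − (1−p₁)(1−p₂) = 1 − 0.984088 × 0.733563 = 0.278109.

0.2781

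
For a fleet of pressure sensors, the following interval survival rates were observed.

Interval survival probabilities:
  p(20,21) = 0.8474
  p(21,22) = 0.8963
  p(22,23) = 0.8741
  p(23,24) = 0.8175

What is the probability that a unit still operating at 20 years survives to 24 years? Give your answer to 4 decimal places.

The overall survival probability is 0.8474 × 0.8963 × 0.8741 × 0.8175.
= 0.542739.

0.5427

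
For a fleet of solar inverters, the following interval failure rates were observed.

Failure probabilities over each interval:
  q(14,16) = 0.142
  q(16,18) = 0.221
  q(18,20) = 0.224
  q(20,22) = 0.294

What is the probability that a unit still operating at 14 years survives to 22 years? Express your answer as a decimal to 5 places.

P(survive 14→22) = (1 − 0.142) × (1 − 0.221) × (1 − 0.224) × (1 − 0.294).
= 0.858 × 0.779 × 0.776 × 0.706 = 0.366177.

0.36618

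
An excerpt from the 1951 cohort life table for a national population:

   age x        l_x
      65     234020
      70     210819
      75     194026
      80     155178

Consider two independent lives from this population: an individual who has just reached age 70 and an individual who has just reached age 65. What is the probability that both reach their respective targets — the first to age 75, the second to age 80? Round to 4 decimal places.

0.6103

p₁ = l_75/l_70 = 194026/210819 = 0.920344; p₂ = l_80/l_65 = 155178/234020 = 0.663097.
P(both) = p₁ × p₂ = 0.920344 × 0.663097 = 0.610277.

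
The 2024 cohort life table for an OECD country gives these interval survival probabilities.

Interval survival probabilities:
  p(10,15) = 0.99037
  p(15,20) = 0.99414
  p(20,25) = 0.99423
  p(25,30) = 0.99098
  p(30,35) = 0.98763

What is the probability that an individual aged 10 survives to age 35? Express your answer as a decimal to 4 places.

P(survive 10→35) = 0.99037 × 0.99414 × 0.99423 × 0.99098 × 0.98763.
= 0.958056.

0.9581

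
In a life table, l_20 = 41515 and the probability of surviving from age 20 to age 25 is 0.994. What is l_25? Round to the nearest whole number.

41266

l_25 = l_20 × p = 41515 × 0.994 = 41266.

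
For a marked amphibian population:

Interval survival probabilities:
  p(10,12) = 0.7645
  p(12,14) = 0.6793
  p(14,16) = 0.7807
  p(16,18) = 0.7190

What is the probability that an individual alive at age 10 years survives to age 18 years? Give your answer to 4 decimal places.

Chaining the interval survival probabilities: 0.7645 × 0.6793 × 0.7807 × 0.7190.
= 0.291509.

0.2915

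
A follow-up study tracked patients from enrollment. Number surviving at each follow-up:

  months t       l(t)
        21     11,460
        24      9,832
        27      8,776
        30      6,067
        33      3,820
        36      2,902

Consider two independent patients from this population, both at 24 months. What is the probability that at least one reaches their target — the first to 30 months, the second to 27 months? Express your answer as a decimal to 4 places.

p₁ = l(30)/l(24) = 6,067/9,832 = 0.617067; p₂ = l(27)/l(24) = 8,776/9,832 = 0.892596.
P(at least one) = 1 − (1−p₁)(1−p₂) = 1 − 0.382933 × 0.107404 = 0.958871.

0.9589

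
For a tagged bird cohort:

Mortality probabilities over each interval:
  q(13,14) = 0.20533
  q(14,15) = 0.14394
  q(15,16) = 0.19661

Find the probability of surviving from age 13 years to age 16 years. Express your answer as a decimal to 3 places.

P(survive 13→16) = (1 − 0.20533) × (1 − 0.14394) × (1 − 0.19661).
= 0.79467 × 0.85606 × 0.80339 = 0.546534.

0.547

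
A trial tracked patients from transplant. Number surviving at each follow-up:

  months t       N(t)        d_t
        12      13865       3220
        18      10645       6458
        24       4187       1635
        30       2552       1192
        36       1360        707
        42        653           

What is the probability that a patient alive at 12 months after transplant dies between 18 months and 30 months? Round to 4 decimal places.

This is the probability of reaching 18 but not 30, conditional on being alive at 12: (N(18) − N(30)) / N(12).
= (10645 − 2552) / 13865 = 8093 / 13865 = 0.583700.

0.5837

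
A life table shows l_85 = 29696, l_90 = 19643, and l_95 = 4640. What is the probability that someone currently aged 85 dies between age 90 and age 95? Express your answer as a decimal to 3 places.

We want 5|5q85 = (l_90 − l_95)/l_85.
This is the probability of reaching 90 but not 95, conditional on being alive at 85: (l_90 − l_95) / l_85.
= (19643 − 4640) / 29696 = 15003 / 29696 = 0.505220.

0.505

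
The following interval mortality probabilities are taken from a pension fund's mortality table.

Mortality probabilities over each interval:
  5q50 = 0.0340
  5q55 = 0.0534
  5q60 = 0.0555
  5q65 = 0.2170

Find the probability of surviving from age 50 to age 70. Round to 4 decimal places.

0.6763

The overall survival probability is (1 − 0.0340) × (1 − 0.0534) × (1 − 0.0555) × (1 − 0.2170).
= 0.9660 × 0.9466 × 0.9445 × 0.7830 = 0.676250.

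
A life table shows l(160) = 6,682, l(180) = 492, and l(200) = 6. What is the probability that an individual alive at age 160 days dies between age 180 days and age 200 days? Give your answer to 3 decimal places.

This is the probability of reaching 180 but not 200, conditional on being alive at 160: (l(180) − l(200)) / l(160).
= (492 − 6) / 6,682 = 486 / 6,682 = 0.072733.

0.073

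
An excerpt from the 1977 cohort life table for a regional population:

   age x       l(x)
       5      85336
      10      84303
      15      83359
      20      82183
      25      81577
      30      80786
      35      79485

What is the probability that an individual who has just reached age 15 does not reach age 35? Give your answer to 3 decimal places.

0.046

P(die before 35 | alive at 15) = 1 − l(35)/l(15) = 1 − 79485/83359 = (3874)/83359 = 0.046474.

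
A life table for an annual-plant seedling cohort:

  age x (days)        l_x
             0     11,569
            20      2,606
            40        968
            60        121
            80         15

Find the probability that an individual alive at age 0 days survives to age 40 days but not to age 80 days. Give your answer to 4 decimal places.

0.0824

This is the probability of reaching 40 but not 80, conditional on being alive at 0: (l_40 − l_80) / l_0.
= (968 − 15) / 11,569 = 953 / 11,569 = 0.082375.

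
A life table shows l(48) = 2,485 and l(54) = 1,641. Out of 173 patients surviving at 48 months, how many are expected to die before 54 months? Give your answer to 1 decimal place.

The relevant probability is 1 − 1,641/2,485 = 0.339638.
Expected number = 173 × 0.339638 = 58.8.

58.8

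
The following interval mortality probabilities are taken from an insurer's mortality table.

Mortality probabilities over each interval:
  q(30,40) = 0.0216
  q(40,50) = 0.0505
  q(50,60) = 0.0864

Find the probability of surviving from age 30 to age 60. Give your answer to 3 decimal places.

P(survive 30→60) = (1 − 0.0216) × (1 − 0.0505) × (1 − 0.0864).
= 0.9784 × 0.9495 × 0.9136 = 0.848726.

0.849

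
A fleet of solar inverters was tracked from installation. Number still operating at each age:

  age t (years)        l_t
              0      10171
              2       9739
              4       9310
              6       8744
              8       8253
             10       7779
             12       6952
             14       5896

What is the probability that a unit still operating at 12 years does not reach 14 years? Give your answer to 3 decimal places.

P(fail before 14 | operational at 12) = 1 − l_14/l_12 = 1 − 5896/6952 = (1056)/6952 = 0.151899.

0.152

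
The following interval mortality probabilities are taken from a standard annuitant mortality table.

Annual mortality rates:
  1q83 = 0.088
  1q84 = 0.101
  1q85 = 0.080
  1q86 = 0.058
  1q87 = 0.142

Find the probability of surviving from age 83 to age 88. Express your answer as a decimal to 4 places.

0.6096

Survival from 83 to 88 is the product of surviving each interval: (1 − 0.088) × (1 − 0.101) × (1 − 0.080) × (1 − 0.058) × (1 − 0.142).
= 0.912 × 0.899 × 0.920 × 0.942 × 0.858 = 0.609650.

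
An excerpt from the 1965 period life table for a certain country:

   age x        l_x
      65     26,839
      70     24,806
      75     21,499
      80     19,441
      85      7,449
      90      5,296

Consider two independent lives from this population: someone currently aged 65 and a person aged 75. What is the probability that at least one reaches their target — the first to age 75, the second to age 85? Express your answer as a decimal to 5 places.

0.86997

p₁ = l_75/l_65 = 21,499/26,839 = 0.801036; p₂ = l_85/l_75 = 7,449/21,499 = 0.346481.
P(at least one) = 1 − (1−p₁)(1−p₂) = 1 − 0.198964 × 0.653519 = 0.869973.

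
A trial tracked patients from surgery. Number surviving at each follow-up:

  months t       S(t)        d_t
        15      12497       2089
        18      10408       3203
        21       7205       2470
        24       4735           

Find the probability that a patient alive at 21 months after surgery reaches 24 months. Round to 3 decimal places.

0.657

The conditional survival probability is S(24)/S(21) = 4735/7205 = 0.657183.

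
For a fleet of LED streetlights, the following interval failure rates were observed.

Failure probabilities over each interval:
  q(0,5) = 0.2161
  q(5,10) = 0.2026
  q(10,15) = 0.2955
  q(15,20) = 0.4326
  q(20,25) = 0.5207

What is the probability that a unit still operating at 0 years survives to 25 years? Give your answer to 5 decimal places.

The overall survival probability is (1 − 0.2161) × (1 − 0.2026) × (1 − 0.2955) × (1 − 0.4326) × (1 − 0.5207).
= 0.7839 × 0.7974 × 0.7045 × 0.5674 × 0.4793 = 0.119761.

0.11976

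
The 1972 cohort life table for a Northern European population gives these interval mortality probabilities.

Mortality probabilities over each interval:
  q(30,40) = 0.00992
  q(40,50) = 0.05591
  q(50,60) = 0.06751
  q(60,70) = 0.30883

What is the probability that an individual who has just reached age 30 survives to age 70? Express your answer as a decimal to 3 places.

0.602

Survival from 30 to 70 is the product of surviving each interval: (1 − 0.00992) × (1 − 0.05591) × (1 − 0.06751) × (1 − 0.30883).
= 0.99008 × 0.94409 × 0.93249 × 0.69117 = 0.602439.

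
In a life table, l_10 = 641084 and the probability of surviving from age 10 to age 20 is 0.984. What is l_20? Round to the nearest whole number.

l_20 = l_10 × p = 641084 × 0.984 = 630827.

630827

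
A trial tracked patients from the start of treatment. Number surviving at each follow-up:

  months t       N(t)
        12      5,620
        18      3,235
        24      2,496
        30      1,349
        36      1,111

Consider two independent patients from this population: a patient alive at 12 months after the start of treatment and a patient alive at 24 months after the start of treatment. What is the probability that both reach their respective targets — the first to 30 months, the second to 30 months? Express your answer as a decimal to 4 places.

0.1297

p₁ = N(30)/N(12) = 1,349/5,620 = 0.240036; p₂ = N(30)/N(24) = 1,349/2,496 = 0.540465.
P(both) = p₁ × p₂ = 0.240036 × 0.540465 = 0.129731.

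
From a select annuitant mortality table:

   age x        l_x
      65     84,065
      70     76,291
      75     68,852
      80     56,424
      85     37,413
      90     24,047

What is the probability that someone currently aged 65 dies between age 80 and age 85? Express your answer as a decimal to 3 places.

0.226

This is the probability of reaching 80 but not 85, conditional on being alive at 65: (l_80 − l_85) / l_65.
= (56,424 − 37,413) / 84,065 = 19,011 / 84,065 = 0.226146.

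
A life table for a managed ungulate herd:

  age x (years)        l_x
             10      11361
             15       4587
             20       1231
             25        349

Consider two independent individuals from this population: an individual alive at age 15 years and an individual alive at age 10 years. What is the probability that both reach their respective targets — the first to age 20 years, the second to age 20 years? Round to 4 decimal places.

0.0291

p₁ = l_20/l_15 = 1231/4587 = 0.268367; p₂ = l_20/l_10 = 1231/11361 = 0.108353.
P(both) = p₁ × p₂ = 0.268367 × 0.108353 = 0.029078.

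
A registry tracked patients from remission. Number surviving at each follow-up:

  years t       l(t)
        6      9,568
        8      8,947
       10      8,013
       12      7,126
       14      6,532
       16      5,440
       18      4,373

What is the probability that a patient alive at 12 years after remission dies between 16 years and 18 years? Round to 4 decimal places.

This is the probability of reaching 16 but not 18, conditional on being alive at 12: (l(16) − l(18)) / l(12).
= (5,440 − 4,373) / 7,126 = 1,067 / 7,126 = 0.149733.

0.1497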